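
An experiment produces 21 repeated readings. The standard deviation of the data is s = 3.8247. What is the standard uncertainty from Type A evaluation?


u_A = s / sqrt(n)
u_A = 3.8247 / sqrt(21)
u_A = 3.8247 / 4.5825757
u_A = 0.8346

0.8346


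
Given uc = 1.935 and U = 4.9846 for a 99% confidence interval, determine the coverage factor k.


k = U / uc
k = 4.9846 / 1.935
k = 2.576

2.576


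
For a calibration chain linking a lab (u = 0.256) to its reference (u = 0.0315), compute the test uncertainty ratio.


TUR = u_lab / u_ref
= 0.256 / 0.0315
= 8.1270

8.1270


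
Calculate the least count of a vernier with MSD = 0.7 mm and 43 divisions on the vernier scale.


LC = MSD / n_div
= 0.7 / 43
= 0.0163

0.0163


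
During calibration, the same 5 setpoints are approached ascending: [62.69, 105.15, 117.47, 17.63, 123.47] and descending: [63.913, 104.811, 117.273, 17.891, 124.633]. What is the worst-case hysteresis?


|62.69 - 63.913| = 1.2230
|105.15 - 104.811| = 0.3390
|117.47 - 117.273| = 0.1970
|17.63 - 17.891| = 0.2610
|123.47 - 124.633| = 1.1630
hysteresis = max(diffs) = 1.2230

1.2230


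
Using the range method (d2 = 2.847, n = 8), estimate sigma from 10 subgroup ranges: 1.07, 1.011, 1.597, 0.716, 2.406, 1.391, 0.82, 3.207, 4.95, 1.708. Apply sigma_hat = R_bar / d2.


R_bar = (1.07 + 1.011 + 1.597 + 0.716 + 2.406 + 1.391 + 0.82 + 3.207 + 4.95 + 1.708) / 10
R_bar = 18.876 / 10 = 1.8876
sigma_hat = R_bar / d2 = 1.8876 / 2.847 = 0.6630

0.6630


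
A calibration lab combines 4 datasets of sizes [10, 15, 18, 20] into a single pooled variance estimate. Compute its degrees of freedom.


nu = sum_i (n_i - 1)
nu = ((10 - 1) + (15 - 1) + (18 - 1) + (20 - 1))
nu = 9 + 14 + 17 + 19
nu = 59

59


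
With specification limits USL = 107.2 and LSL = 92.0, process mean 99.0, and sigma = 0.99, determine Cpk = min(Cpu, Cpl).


Cpu = (USL - mean) / (3*sigma) = (107.2 - 99.0) / (3*0.99) = 2.7609
Cpl = (mean - LSL) / (3*sigma) = (99.0 - 92.0) / (3*0.99) = 2.3569
Cpk = min(Cpu, Cpl) = 2.3569

2.3569


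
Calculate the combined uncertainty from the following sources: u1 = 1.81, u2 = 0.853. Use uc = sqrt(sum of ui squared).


uc = sqrt(1.81^2 + 0.853^2)
uc = sqrt(4.003709)
uc = 2.0009

2.0009


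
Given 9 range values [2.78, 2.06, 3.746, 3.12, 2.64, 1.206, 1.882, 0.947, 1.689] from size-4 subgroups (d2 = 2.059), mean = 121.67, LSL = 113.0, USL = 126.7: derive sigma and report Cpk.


R_bar = (2.78 + 2.06 + 3.746 + 3.12 + 2.64 + 1.206 + 1.882 + 0.947 + 1.689) / 9 = 2.23
sigma = R_bar / d2 = 2.23 / 2.059 = 1.08305
Cp = (USL - LSL)/(6*sigma) = (126.7 - 113.0)/(6*1.08305) = 2.1082
Cpu = (126.7 - 121.67)/(3*1.08305) = 1.5481
Cpl = (121.67 - 113.0)/(3*1.08305) = 2.6684
Cpk = min(Cpu, Cpl) = 1.5481

1.5481


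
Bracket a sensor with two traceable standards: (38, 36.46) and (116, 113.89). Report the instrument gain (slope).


slope = (y2 - y1) / (x2 - x1)
= (113.89 - 36.46) / (116 - 38)
= 77.4300 / 78
= 0.9927

0.9927


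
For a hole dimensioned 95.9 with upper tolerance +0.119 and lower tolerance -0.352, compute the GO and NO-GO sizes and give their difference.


GO = nominal - lower_tol (smallest hole = maximum material condition)
GO = 95.9 - 0.352 = 95.548
NO-GO = nominal + upper_tol (largest hole = least material condition)
NO-GO = 95.9 + 0.119 = 96.019
spread = NO-GO - GO = 96.019 - 95.548 = 0.4710

0.4710


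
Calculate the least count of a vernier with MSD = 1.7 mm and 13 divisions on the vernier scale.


LC = MSD / n_div
= 1.7 / 13
= 0.1308

0.1308


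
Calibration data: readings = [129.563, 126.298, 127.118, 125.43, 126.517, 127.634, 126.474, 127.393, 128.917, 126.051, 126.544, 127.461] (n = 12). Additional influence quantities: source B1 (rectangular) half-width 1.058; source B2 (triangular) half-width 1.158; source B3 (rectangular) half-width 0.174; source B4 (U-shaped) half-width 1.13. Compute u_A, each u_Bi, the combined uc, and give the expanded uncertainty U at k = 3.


mean = (129.563 + 126.298 + 127.118 + 125.43 + 126.517 + 127.634 + 126.474 + 127.393 + 128.917 + 126.051 + 126.544 + 127.461) / 12 = 127.1166667
s = sqrt(sum((x - mean)^2)/(n-1)) = 1.1847355
u_A = s / sqrt(n) = 1.1847355 / sqrt(12) = 0.34200368
u_B1 = 1.058 / sqrt(3) = 0.61083658
u_B2 = 1.158 / sqrt(6) = 0.47275152
u_B3 = 0.174 / sqrt(3) = 0.10045895
u_B4 = 1.13 / sqrt(2) = 0.79903066
uc = sqrt(0.34200368^2 + 0.61083658^2 + 0.47275152^2 + 0.10045895^2 + 0.79903066^2) = 1.1671006
U = k * uc = 3 * 1.1671006
U = 3.5013

3.5013


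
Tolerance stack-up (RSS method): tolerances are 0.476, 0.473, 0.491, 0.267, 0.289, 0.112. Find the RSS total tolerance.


RSS = sqrt(0.476^2 + 0.473^2 + 0.491^2 + 0.267^2 + 0.289^2 + 0.112^2)
= sqrt(0.85874)
= 0.9267

0.9267


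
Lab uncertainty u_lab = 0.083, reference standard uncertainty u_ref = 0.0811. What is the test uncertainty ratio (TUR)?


TUR = u_lab / u_ref
= 0.083 / 0.0811
= 1.0234

1.0234


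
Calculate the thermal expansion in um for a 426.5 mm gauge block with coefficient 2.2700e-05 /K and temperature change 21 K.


dL = L * alpha * dT
= 426.5 * 2.2700e-05 * 21
= 0.2033126 mm
dL_um = 0.2033126 * 1000 = 203.3126 um

203.3126


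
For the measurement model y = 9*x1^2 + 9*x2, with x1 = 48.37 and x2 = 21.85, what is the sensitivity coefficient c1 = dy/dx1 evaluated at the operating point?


y = 9*x1^2 + 9*x2
dy/dx1 = 2*9*x1
Evaluate at x1 = 48.37: c1 = 18 * 48.37
c1 = 870.6600

870.6600


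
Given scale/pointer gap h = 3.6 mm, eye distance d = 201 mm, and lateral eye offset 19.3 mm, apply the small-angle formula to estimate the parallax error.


error = h * offset / d
= 3.6 * 19.3 / 201
= 0.3457

0.3457


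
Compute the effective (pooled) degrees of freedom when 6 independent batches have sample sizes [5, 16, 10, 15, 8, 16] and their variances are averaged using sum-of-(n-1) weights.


nu = sum_i (n_i - 1)
nu = ((5 - 1) + (16 - 1) + (10 - 1) + (15 - 1) + (8 - 1) + (16 - 1))
nu = 4 + 15 + 9 + 14 + 7 + 15
nu = 64

64


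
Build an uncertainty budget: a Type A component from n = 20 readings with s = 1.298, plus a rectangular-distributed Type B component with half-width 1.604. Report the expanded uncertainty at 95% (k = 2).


u_A = s / sqrt(n) = 1.298 / sqrt(20) = 0.29024162
u_B = half_width / sqrt(3) = 1.604 / sqrt(3) = 0.92606983
uc = sqrt(u_A^2 + u_B^2) = sqrt(0.29024162^2 + 0.92606983^2) = 0.97048726
U = k * uc = 2 * 0.97048726
U = 1.9410

1.9410


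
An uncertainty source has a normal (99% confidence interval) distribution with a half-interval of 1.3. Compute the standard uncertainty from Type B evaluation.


u_B = half_width / 2.576
u_B = 1.3 / 2.576
u_B = 0.5047

0.5047


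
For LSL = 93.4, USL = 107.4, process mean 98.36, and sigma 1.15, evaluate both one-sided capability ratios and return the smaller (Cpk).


Cpu = (USL - mean) / (3*sigma) = (107.4 - 98.36) / (3*1.15) = 2.6203
Cpl = (mean - LSL) / (3*sigma) = (98.36 - 93.4) / (3*1.15) = 1.4377
Cpk = min(Cpu, Cpl) = 1.4377

1.4377


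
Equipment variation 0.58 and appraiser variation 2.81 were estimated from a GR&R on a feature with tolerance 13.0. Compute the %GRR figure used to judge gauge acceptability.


GRR = sqrt(EV^2 + AV^2) = sqrt(0.58^2 + 2.81^2) = 2.8692333
%GRR = GRR / tol * 100 = 2.8692333 / 13.0 * 100
%GRR = 22.0710

22.0710


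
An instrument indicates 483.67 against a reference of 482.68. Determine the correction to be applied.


Correction = standard - reading
= 482.68 - 483.67
= -0.9900

-0.9900


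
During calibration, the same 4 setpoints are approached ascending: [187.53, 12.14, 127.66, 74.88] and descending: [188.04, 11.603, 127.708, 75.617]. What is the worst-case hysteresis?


|187.53 - 188.04| = 0.5100
|12.14 - 11.603| = 0.5370
|127.66 - 127.708| = 0.0480
|74.88 - 75.617| = 0.7370
hysteresis = max(diffs) = 0.7370

0.7370


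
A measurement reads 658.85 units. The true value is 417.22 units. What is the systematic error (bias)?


Systematic error = measured - true
= 658.85 - 417.22
= 241.6300

241.6300


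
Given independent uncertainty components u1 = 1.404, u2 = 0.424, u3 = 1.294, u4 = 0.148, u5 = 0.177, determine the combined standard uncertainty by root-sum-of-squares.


uc = sqrt(1.404^2 + 0.424^2 + 1.294^2 + 0.148^2 + 0.177^2)
uc = sqrt(3.878661)
uc = 1.9694

1.9694


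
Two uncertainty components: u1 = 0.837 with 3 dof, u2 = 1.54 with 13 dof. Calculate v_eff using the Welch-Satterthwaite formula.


uc = sqrt(u1^2 + u2^2) = sqrt(0.837^2 + 1.54^2) = 1.7527604
v_eff = uc^4 / (u1^4/v1 + u2^4/v2)
= 1.7527604^4 / (0.837^4/3 + 1.54^4/13)
= 9.4382225 / 0.59625179
v_eff = 15.8293

15.8293


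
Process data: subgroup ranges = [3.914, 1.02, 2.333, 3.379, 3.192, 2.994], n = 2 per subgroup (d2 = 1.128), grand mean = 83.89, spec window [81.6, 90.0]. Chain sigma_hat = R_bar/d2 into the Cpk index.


R_bar = (3.914 + 1.02 + 2.333 + 3.379 + 3.192 + 2.994) / 6 = 2.8053333
sigma = R_bar / d2 = 2.8053333 / 1.128 = 2.4869976
Cp = (USL - LSL)/(6*sigma) = (90.0 - 81.6)/(6*2.4869976) = 0.5629
Cpu = (90.0 - 83.89)/(3*2.4869976) = 0.8189
Cpl = (83.89 - 81.6)/(3*2.4869976) = 0.3069
Cpk = min(Cpu, Cpl) = 0.3069

0.3069


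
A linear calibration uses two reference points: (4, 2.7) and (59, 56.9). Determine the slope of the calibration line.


slope = (y2 - y1) / (x2 - x1)
= (56.9 - 2.7) / (59 - 4)
= 54.2000 / 55
= 0.9855

0.9855


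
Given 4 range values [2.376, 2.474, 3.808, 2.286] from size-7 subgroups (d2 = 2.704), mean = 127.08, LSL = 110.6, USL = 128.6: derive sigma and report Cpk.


R_bar = (2.376 + 2.474 + 3.808 + 2.286) / 4 = 2.736
sigma = R_bar / d2 = 2.736 / 2.704 = 1.0118343
Cp = (USL - LSL)/(6*sigma) = (128.6 - 110.6)/(6*1.0118343) = 2.9649
Cpu = (128.6 - 127.08)/(3*1.0118343) = 0.5007
Cpl = (127.08 - 110.6)/(3*1.0118343) = 5.4291
Cpk = min(Cpu, Cpl) = 0.5007

0.5007


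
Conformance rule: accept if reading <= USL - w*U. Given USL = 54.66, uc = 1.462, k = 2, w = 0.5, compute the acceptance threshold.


U = k * uc = 2 * 1.462 = 2.924
guard band g = w * U = 0.5 * 2.924 = 1.462
AL = USL - g = 54.66 - 1.462
AL = 53.1980

53.1980


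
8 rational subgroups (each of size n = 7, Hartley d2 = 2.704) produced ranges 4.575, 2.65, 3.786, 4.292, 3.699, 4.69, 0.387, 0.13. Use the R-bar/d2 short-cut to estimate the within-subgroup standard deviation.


R_bar = (4.575 + 2.65 + 3.786 + 4.292 + 3.699 + 4.69 + 0.387 + 0.13) / 8
R_bar = 24.209 / 8 = 3.026125
sigma_hat = R_bar / d2 = 3.026125 / 2.704 = 1.1191

1.1191


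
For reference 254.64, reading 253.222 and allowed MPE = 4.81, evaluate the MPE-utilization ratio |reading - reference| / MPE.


e = indication - reference = 253.222 - 254.64 = -1.4180
|e| = 1.4180
ratio = |e| / MPE = 1.4180 / 4.81
ratio = 0.2948

0.2948


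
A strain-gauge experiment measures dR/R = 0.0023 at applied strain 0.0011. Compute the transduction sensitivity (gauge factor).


GF = (dR/R) / epsilon
= 0.0023 / 0.0011
= 2.0909

2.0909


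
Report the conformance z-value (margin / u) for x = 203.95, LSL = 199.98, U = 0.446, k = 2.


u = U / k = 0.446 / 2 = 0.223
margin = |LSL - x| = |199.98 - 203.95| = 3.97
z = margin / u = 3.97 / 0.223
z = 17.8027

17.8027


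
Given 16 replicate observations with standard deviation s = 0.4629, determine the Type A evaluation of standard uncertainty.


u_A = s / sqrt(n)
u_A = 0.4629 / sqrt(16)
u_A = 0.4629 / 4
u_A = 0.1157

0.1157


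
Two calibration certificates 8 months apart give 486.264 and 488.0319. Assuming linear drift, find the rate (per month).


rate = (v2 - v1) / months
= (488.0319 - 486.264) / 8
= 1.7679 / 8
= 0.2210

0.2210


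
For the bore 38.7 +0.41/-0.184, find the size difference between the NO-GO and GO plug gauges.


GO = nominal - lower_tol (smallest hole = maximum material condition)
GO = 38.7 - 0.184 = 38.516
NO-GO = nominal + upper_tol (largest hole = least material condition)
NO-GO = 38.7 + 0.41 = 39.11
spread = NO-GO - GO = 39.11 - 38.516 = 0.5940

0.5940


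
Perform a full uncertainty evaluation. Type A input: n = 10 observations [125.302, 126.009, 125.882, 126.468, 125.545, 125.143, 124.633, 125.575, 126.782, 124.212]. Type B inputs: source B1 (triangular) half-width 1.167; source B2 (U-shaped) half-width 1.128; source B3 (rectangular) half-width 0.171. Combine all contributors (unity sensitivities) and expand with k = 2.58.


mean = (125.302 + 126.009 + 125.882 + 126.468 + 125.545 + 125.143 + 124.633 + 125.575 + 126.782 + 124.212) / 10 = 125.5551
s = sqrt(sum((x - mean)^2)/(n-1)) = 0.78458261
u_A = s / sqrt(n) = 0.78458261 / sqrt(10) = 0.24810681
u_B1 = 1.167 / sqrt(6) = 0.47642575
u_B2 = 1.128 / sqrt(2) = 0.79761645
u_B3 = 0.171 / sqrt(3) = 0.098726896
uc = sqrt(0.24810681^2 + 0.47642575^2 + 0.79761645^2 + 0.098726896^2) = 0.96668376
U = k * uc = 2.58 * 0.96668376
U = 2.4940

2.4940


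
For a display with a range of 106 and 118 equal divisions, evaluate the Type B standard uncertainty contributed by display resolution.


resolution = range / divisions
resolution = 106 / 118 = 0.89830508
u_res = resolution / (2*sqrt(3))
u_res = 0.89830508 / 3.4641016
u_res = 0.2593

0.2593


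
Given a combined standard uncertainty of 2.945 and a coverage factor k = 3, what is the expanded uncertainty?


U = k * uc
U = 3 * 2.945
U = 8.8350

8.8350


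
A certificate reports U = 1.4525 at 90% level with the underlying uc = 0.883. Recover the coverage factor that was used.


k = U / uc
k = 1.4525 / 0.883
k = 1.645

1.645


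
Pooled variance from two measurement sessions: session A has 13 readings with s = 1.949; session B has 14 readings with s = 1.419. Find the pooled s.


s_p = sqrt(((n1-1)*s1^2 + (n2-1)*s2^2) / (n1+n2-2))
numerator = (13-1)*1.949^2 + (14-1)*1.419^2 = 45.583212 + 26.176293 = 71.759505
denominator = 13 + 14 - 2 = 25
s_p^2 = 71.759505 / 25 = 2.8703802
s_p = sqrt(2.8703802) = 1.6942

1.6942


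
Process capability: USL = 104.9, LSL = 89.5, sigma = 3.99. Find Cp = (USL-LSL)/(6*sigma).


Cp = (USL - LSL) / (6 * sigma)
= (104.9 - 89.5) / (6 * 3.99)
= 15.4000 / 23.9400
= 0.6433

0.6433


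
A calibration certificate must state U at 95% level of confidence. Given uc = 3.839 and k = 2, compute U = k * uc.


U = k * uc
U = 2 * 3.839
U = 7.6780

7.6780


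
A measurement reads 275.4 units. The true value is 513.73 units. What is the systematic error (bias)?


Systematic error = measured - true
= 275.4 - 513.73
= -238.3300

-238.3300


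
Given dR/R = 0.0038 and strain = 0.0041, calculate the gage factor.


GF = (dR/R) / epsilon
= 0.0038 / 0.0041
= 0.9268

0.9268


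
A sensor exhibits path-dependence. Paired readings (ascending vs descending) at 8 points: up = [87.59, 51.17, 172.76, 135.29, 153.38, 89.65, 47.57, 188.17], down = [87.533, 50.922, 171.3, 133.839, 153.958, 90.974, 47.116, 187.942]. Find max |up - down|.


|87.59 - 87.533| = 0.0570
|51.17 - 50.922| = 0.2480
|172.76 - 171.3| = 1.4600
|135.29 - 133.839| = 1.4510
|153.38 - 153.958| = 0.5780
|89.65 - 90.974| = 1.3240
|47.57 - 47.116| = 0.4540
|188.17 - 187.942| = 0.2280
hysteresis = max(diffs) = 1.4600

1.4600


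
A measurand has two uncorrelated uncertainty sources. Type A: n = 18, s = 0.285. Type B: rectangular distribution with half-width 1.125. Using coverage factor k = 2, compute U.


u_A = s / sqrt(n) = 0.285 / sqrt(18) = 0.067175144
u_B = half_width / sqrt(3) = 1.125 / sqrt(3) = 0.64951905
uc = sqrt(u_A^2 + u_B^2) = sqrt(0.067175144^2 + 0.64951905^2) = 0.65298353
U = k * uc = 2 * 0.65298353
U = 1.3060

1.3060


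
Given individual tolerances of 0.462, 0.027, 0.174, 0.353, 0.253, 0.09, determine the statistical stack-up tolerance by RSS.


RSS = sqrt(0.462^2 + 0.027^2 + 0.174^2 + 0.353^2 + 0.253^2 + 0.09^2)
= sqrt(0.441167)
= 0.6642

0.6642


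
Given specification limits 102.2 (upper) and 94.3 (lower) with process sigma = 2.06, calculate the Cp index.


Cp = (USL - LSL) / (6 * sigma)
= (102.2 - 94.3) / (6 * 2.06)
= 7.9000 / 12.3600
= 0.6392

0.6392


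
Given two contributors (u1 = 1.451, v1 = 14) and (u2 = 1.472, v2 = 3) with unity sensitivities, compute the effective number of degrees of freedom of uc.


uc = sqrt(u1^2 + u2^2) = sqrt(1.451^2 + 1.472^2) = 2.0669265
v_eff = uc^4 / (u1^4/v1 + u2^4/v2)
= 2.0669265^4 / (1.451^4/14 + 1.472^4/3)
= 18.251566 / 1.8816067
v_eff = 9.7000

9.7000


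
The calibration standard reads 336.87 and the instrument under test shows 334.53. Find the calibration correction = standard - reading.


Correction = standard - reading
= 336.87 - 334.53
= 2.3400

2.3400


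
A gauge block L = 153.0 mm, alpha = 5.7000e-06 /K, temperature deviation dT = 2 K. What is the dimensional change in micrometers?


dL = L * alpha * dT
= 153.0 * 5.7000e-06 * 2
= 0.0017442 mm
dL_um = 0.0017442 * 1000 = 1.7442 um

1.7442


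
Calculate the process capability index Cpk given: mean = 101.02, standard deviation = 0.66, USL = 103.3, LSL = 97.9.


Cpu = (USL - mean) / (3*sigma) = (103.3 - 101.02) / (3*0.66) = 1.1515
Cpl = (mean - LSL) / (3*sigma) = (101.02 - 97.9) / (3*0.66) = 1.5758
Cpk = min(Cpu, Cpl) = 1.1515

1.1515


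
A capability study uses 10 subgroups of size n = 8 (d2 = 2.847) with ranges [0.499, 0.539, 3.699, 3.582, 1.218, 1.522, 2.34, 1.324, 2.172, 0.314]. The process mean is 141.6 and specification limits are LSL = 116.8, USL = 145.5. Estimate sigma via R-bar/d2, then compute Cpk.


R_bar = (0.499 + 0.539 + 3.699 + 3.582 + 1.218 + 1.522 + 2.34 + 1.324 + 2.172 + 0.314) / 10 = 1.7209
sigma = R_bar / d2 = 1.7209 / 2.847 = 0.60446084
Cp = (USL - LSL)/(6*sigma) = (145.5 - 116.8)/(6*0.60446084) = 7.9134
Cpu = (145.5 - 141.6)/(3*0.60446084) = 2.1507
Cpl = (141.6 - 116.8)/(3*0.60446084) = 13.6761
Cpk = min(Cpu, Cpl) = 2.1507

2.1507


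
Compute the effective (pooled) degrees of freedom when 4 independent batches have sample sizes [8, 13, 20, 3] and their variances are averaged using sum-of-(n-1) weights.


nu = sum_i (n_i - 1)
nu = ((8 - 1) + (13 - 1) + (20 - 1) + (3 - 1))
nu = 7 + 12 + 19 + 2
nu = 40

40


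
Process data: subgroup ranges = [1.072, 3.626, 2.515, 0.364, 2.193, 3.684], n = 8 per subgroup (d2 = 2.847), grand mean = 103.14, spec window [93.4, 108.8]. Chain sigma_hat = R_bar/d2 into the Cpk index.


R_bar = (1.072 + 3.626 + 2.515 + 0.364 + 2.193 + 3.684) / 6 = 2.2423333
sigma = R_bar / d2 = 2.2423333 / 2.847 = 0.78761268
Cp = (USL - LSL)/(6*sigma) = (108.8 - 93.4)/(6*0.78761268) = 3.2588
Cpu = (108.8 - 103.14)/(3*0.78761268) = 2.3954
Cpl = (103.14 - 93.4)/(3*0.78761268) = 4.1222
Cpk = min(Cpu, Cpl) = 2.3954

2.3954


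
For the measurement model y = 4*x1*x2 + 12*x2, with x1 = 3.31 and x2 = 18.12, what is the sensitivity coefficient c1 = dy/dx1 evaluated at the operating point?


y = 4*x1*x2 + 12*x2
dy/dx1 = 4*x2
Evaluate at x2 = 18.12: c1 = 4 * 18.12
c1 = 72.4800

72.4800


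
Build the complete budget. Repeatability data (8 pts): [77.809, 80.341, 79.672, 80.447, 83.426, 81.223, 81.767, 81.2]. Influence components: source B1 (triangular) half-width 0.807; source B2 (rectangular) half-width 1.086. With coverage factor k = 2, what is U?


mean = (77.809 + 80.341 + 79.672 + 80.447 + 83.426 + 81.223 + 81.767 + 81.2) / 8 = 80.735625
s = sqrt(sum((x - mean)^2)/(n-1)) = 1.6340351
u_A = s / sqrt(n) = 1.6340351 / sqrt(8) = 0.57771865
u_B1 = 0.807 / sqrt(6) = 0.32945637
u_B2 = 1.086 / sqrt(3) = 0.62700239
uc = sqrt(0.57771865^2 + 0.32945637^2 + 0.62700239^2) = 0.91401988
U = k * uc = 2 * 0.91401988
U = 1.8280

1.8280


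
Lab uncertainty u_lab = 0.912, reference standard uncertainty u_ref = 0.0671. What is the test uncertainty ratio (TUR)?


TUR = u_lab / u_ref
= 0.912 / 0.0671
= 13.5917

13.5917


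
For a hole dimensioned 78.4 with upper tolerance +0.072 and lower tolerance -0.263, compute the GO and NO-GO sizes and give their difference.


GO = nominal - lower_tol (smallest hole = maximum material condition)
GO = 78.4 - 0.263 = 78.137
NO-GO = nominal + upper_tol (largest hole = least material condition)
NO-GO = 78.4 + 0.072 = 78.472
spread = NO-GO - GO = 78.472 - 78.137 = 0.3350

0.3350


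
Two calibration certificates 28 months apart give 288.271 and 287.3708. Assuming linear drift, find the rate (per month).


rate = (v2 - v1) / months
= (287.3708 - 288.271) / 28
= -0.9002 / 28
= -0.0322

-0.0322


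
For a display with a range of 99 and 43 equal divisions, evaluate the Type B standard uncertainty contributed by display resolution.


resolution = range / divisions
resolution = 99 / 43 = 2.3023256
u_res = resolution / (2*sqrt(3))
u_res = 2.3023256 / 3.4641016
u_res = 0.6646

0.6646


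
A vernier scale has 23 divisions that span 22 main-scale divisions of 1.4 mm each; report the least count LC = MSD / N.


LC = MSD / n_div
= 1.4 / 23
= 0.0609

0.0609


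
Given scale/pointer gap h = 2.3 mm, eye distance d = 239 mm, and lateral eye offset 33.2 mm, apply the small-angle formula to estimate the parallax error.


error = h * offset / d
= 2.3 * 33.2 / 239
= 0.3195

0.3195


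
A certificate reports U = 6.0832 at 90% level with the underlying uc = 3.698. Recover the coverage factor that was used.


k = U / uc
k = 6.0832 / 3.698
k = 1.645

1.645


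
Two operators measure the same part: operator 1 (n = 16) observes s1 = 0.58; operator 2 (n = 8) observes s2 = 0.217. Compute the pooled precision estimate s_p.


s_p = sqrt(((n1-1)*s1^2 + (n2-1)*s2^2) / (n1+n2-2))
numerator = (16-1)*0.58^2 + (8-1)*0.217^2 = 5.046 + 0.329623 = 5.375623
denominator = 16 + 8 - 2 = 22
s_p^2 = 5.375623 / 22 = 0.2443465
s_p = sqrt(0.2443465) = 0.4943

0.4943


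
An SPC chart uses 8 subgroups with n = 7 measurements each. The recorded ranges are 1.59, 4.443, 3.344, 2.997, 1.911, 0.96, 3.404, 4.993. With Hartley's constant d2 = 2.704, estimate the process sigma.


R_bar = (1.59 + 4.443 + 3.344 + 2.997 + 1.911 + 0.96 + 3.404 + 4.993) / 8
R_bar = 23.642 / 8 = 2.95525
sigma_hat = R_bar / d2 = 2.95525 / 2.704 = 1.0929

1.0929


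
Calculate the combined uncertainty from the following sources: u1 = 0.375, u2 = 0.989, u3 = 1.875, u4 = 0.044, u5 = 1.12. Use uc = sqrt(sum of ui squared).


uc = sqrt(0.375^2 + 0.989^2 + 1.875^2 + 0.044^2 + 1.12^2)
uc = sqrt(5.890707)
uc = 2.4271

2.4271


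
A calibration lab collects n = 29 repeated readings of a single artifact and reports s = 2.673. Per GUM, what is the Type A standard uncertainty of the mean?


u_A = s / sqrt(n)
u_A = 2.673 / sqrt(29)
u_A = 2.673 / 5.3851648
u_A = 0.4964

0.4964


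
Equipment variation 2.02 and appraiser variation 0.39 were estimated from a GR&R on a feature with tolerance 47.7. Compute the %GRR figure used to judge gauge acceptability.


GRR = sqrt(EV^2 + AV^2) = sqrt(2.02^2 + 0.39^2) = 2.0573041
%GRR = GRR / tol * 100 = 2.0573041 / 47.7 * 100
%GRR = 4.3130

4.3130


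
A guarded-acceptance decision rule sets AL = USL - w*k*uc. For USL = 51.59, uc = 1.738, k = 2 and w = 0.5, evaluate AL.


U = k * uc = 2 * 1.738 = 3.476
guard band g = w * U = 0.5 * 3.476 = 1.738
AL = USL - g = 51.59 - 1.738
AL = 49.8520

49.8520


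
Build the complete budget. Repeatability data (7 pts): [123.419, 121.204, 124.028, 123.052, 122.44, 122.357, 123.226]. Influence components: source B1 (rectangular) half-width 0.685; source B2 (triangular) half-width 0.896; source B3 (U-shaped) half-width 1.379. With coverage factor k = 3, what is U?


mean = (123.419 + 121.204 + 124.028 + 123.052 + 122.44 + 122.357 + 123.226) / 7 = 122.818
s = sqrt(sum((x - mean)^2)/(n-1)) = 0.9135026
u_A = s / sqrt(n) = 0.9135026 / sqrt(7) = 0.34527153
u_B1 = 0.685 / sqrt(3) = 0.39548493
u_B2 = 0.896 / sqrt(6) = 0.36579047
u_B3 = 1.379 / sqrt(2) = 0.97510025
uc = sqrt(0.34527153^2 + 0.39548493^2 + 0.36579047^2 + 0.97510025^2) = 1.166295
U = k * uc = 3 * 1.166295
U = 3.4989

3.4989


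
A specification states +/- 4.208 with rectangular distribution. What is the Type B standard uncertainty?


u_B = half_width / sqrt(3)
u_B = 4.208 / 1.7320508
u_B = 2.4295

2.4295


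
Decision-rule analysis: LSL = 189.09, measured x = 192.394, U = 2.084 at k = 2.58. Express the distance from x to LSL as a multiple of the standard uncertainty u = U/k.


u = U / k = 2.084 / 2.58 = 0.80775194
margin = |LSL - x| = |189.09 - 192.394| = 3.304
z = margin / u = 3.304 / 0.80775194
z = 4.0904

4.0904


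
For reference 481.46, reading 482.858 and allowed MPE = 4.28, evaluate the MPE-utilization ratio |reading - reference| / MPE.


e = indication - reference = 482.858 - 481.46 = 1.3980
|e| = 1.3980
ratio = |e| / MPE = 1.3980 / 4.28
ratio = 0.3266

0.3266


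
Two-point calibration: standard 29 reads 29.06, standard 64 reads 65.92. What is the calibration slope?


slope = (y2 - y1) / (x2 - x1)
= (65.92 - 29.06) / (64 - 29)
= 36.8600 / 35
= 1.0531

1.0531


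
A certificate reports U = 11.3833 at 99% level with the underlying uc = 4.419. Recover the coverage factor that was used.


k = U / uc
k = 11.3833 / 4.419
k = 2.576

2.576


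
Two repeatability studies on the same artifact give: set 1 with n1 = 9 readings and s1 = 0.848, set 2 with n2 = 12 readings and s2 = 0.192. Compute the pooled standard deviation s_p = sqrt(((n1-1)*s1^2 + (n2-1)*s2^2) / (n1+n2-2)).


s_p = sqrt(((n1-1)*s1^2 + (n2-1)*s2^2) / (n1+n2-2))
numerator = (9-1)*0.848^2 + (12-1)*0.192^2 = 5.752832 + 0.405504 = 6.158336
denominator = 9 + 12 - 2 = 19
s_p^2 = 6.158336 / 19 = 0.32412295
s_p = sqrt(0.32412295) = 0.5693

0.5693


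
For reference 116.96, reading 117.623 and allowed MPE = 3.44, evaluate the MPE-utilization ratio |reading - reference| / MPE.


e = indication - reference = 117.623 - 116.96 = 0.6630
|e| = 0.6630
ratio = |e| / MPE = 0.6630 / 3.44
ratio = 0.1927

0.1927


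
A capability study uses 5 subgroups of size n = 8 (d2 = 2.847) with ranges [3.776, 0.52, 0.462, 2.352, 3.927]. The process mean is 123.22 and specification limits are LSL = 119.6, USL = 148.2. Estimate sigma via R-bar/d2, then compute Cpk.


R_bar = (3.776 + 0.52 + 0.462 + 2.352 + 3.927) / 5 = 2.2074
sigma = R_bar / d2 = 2.2074 / 2.847 = 0.77534247
Cp = (USL - LSL)/(6*sigma) = (148.2 - 119.6)/(6*0.77534247) = 6.1478
Cpu = (148.2 - 123.22)/(3*0.77534247) = 10.7393
Cpl = (123.22 - 119.6)/(3*0.77534247) = 1.5563
Cpk = min(Cpu, Cpl) = 1.5563

1.5563


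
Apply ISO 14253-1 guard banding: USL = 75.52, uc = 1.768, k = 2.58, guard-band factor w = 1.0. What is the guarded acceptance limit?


U = k * uc = 2.58 * 1.768 = 4.56144
guard band g = w * U = 1.0 * 4.56144 = 4.56144
AL = USL - g = 75.52 - 4.56144
AL = 70.9586

70.9586


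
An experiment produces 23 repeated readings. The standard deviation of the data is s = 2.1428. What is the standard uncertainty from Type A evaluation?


u_A = s / sqrt(n)
u_A = 2.1428 / sqrt(23)
u_A = 2.1428 / 4.7958315
u_A = 0.4468

0.4468


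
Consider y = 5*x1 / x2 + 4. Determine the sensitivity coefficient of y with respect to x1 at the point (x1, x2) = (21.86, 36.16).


y = 5*x1 / x2 + 4
dy/dx1 = 5/x2
Evaluate at x2 = 36.16: c1 = 5 / 36.16
c1 = 0.1383

0.1383


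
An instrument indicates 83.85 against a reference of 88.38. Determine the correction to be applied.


Correction = standard - reading
= 88.38 - 83.85
= 4.5300

4.5300


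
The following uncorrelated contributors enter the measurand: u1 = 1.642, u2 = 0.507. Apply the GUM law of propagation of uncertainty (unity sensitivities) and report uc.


uc = sqrt(1.642^2 + 0.507^2)
uc = sqrt(2.953213)
uc = 1.7185

1.7185


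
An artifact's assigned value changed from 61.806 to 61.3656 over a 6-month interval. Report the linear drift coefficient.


rate = (v2 - v1) / months
= (61.3656 - 61.806) / 6
= -0.4404 / 6
= -0.0734

-0.0734


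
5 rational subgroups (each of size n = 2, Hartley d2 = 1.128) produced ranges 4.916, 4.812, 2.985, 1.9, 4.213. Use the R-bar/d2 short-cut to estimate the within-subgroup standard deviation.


R_bar = (4.916 + 4.812 + 2.985 + 1.9 + 4.213) / 5
R_bar = 18.826 / 5 = 3.7652
sigma_hat = R_bar / d2 = 3.7652 / 1.128 = 3.3379

3.3379


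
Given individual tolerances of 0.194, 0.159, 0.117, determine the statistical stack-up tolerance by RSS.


RSS = sqrt(0.194^2 + 0.159^2 + 0.117^2)
= sqrt(0.076606)
= 0.2768

0.2768


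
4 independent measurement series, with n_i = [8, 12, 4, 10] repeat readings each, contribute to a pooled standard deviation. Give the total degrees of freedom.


nu = sum_i (n_i - 1)
nu = ((8 - 1) + (12 - 1) + (4 - 1) + (10 - 1))
nu = 7 + 11 + 3 + 9
nu = 30

30


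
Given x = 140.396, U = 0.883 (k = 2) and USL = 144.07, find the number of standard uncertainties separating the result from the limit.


u = U / k = 0.883 / 2 = 0.4415
margin = |USL - x| = |144.07 - 140.396| = 3.674
z = margin / u = 3.674 / 0.4415
z = 8.3216

8.3216


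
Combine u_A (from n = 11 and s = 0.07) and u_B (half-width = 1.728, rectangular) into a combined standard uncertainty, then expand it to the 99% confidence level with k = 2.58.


u_A = s / sqrt(n) = 0.07 / sqrt(11) = 0.021105794
u_B = half_width / sqrt(3) = 1.728 / sqrt(3) = 0.99766127
uc = sqrt(u_A^2 + u_B^2) = sqrt(0.021105794^2 + 0.99766127^2) = 0.99788449
U = k * uc = 2.58 * 0.99788449
U = 2.5745

2.5745


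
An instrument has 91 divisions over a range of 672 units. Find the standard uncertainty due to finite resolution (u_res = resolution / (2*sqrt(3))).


resolution = range / divisions
resolution = 672 / 91 = 7.3846154
u_res = resolution / (2*sqrt(3))
u_res = 7.3846154 / 3.4641016
u_res = 2.1318

2.1318


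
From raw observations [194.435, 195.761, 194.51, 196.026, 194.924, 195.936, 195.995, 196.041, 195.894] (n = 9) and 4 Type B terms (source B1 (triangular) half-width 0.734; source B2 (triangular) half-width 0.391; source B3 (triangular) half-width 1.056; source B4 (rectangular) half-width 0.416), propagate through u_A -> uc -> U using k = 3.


mean = (194.435 + 195.761 + 194.51 + 196.026 + 194.924 + 195.936 + 195.995 + 196.041 + 195.894) / 9 = 195.5024444
s = sqrt(sum((x - mean)^2)/(n-1)) = 0.677669
u_A = s / sqrt(n) = 0.677669 / sqrt(9) = 0.22588967
u_B1 = 0.734 / sqrt(6) = 0.29965425
u_B2 = 0.391 / sqrt(6) = 0.15962508
u_B3 = 1.056 / sqrt(6) = 0.43111019
u_B4 = 0.416 / sqrt(3) = 0.24017771
uc = sqrt(0.22588967^2 + 0.29965425^2 + 0.15962508^2 + 0.43111019^2 + 0.24017771^2) = 0.64018771
U = k * uc = 3 * 0.64018771
U = 1.9206

1.9206


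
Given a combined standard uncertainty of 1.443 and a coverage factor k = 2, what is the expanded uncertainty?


U = k * uc
U = 2 * 1.443
U = 2.8860

2.8860


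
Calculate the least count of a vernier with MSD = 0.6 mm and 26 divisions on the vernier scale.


LC = MSD / n_div
= 0.6 / 26
= 0.0231

0.0231


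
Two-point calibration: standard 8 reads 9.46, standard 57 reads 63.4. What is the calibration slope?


slope = (y2 - y1) / (x2 - x1)
= (63.4 - 9.46) / (57 - 8)
= 53.9400 / 49
= 1.1008

1.1008


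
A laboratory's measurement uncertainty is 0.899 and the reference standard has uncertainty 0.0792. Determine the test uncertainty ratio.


TUR = u_lab / u_ref
= 0.899 / 0.0792
= 11.3510

11.3510


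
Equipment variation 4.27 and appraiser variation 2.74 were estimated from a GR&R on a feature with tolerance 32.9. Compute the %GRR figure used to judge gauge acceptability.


GRR = sqrt(EV^2 + AV^2) = sqrt(4.27^2 + 2.74^2) = 5.0735096
%GRR = GRR / tol * 100 = 5.0735096 / 32.9 * 100
%GRR = 15.4210

15.4210


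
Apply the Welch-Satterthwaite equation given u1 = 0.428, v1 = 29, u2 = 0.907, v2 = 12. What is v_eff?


uc = sqrt(u1^2 + u2^2) = sqrt(0.428^2 + 0.907^2) = 1.0029123
v_eff = uc^4 / (u1^4/v1 + u2^4/v2)
= 1.0029123^4 / (0.428^4/29 + 0.907^4/12)
= 1.0117002 / 0.057553065
v_eff = 17.5786

17.5786


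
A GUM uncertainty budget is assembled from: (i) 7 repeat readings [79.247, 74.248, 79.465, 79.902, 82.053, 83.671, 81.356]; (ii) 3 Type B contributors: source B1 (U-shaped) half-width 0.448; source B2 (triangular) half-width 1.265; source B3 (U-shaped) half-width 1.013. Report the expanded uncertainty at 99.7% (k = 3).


mean = (79.247 + 74.248 + 79.465 + 79.902 + 82.053 + 83.671 + 81.356) / 7 = 79.99171429
s = sqrt(sum((x - mean)^2)/(n-1)) = 2.9854549
u_A = s / sqrt(n) = 2.9854549 / sqrt(7) = 1.1283959
u_B1 = 0.448 / sqrt(2) = 0.31678384
u_B2 = 1.265 / sqrt(6) = 0.51643409
u_B3 = 1.013 / sqrt(2) = 0.71629917
uc = sqrt(1.1283959^2 + 0.31678384^2 + 0.51643409^2 + 0.71629917^2) = 1.4674529
U = k * uc = 3 * 1.4674529
U = 4.4024

4.4024


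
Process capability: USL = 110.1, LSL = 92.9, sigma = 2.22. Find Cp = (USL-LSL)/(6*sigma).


Cp = (USL - LSL) / (6 * sigma)
= (110.1 - 92.9) / (6 * 2.22)
= 17.2000 / 13.3200
= 1.2913

1.2913


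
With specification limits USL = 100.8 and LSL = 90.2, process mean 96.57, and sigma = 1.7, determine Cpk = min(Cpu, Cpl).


Cpu = (USL - mean) / (3*sigma) = (100.8 - 96.57) / (3*1.7) = 0.8294
Cpl = (mean - LSL) / (3*sigma) = (96.57 - 90.2) / (3*1.7) = 1.2490
Cpk = min(Cpu, Cpl) = 0.8294

0.8294


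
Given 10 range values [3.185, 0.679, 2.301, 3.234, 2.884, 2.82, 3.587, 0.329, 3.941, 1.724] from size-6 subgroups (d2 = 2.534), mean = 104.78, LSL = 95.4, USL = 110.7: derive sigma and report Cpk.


R_bar = (3.185 + 0.679 + 2.301 + 3.234 + 2.884 + 2.82 + 3.587 + 0.329 + 3.941 + 1.724) / 10 = 2.4684
sigma = R_bar / d2 = 2.4684 / 2.534 = 0.97411208
Cp = (USL - LSL)/(6*sigma) = (110.7 - 95.4)/(6*0.97411208) = 2.6178
Cpu = (110.7 - 104.78)/(3*0.97411208) = 2.0258
Cpl = (104.78 - 95.4)/(3*0.97411208) = 3.2098
Cpk = min(Cpu, Cpl) = 2.0258

2.0258


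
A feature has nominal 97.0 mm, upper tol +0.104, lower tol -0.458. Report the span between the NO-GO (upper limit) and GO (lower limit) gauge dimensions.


GO = nominal - lower_tol (smallest hole = maximum material condition)
GO = 97.0 - 0.458 = 96.542
NO-GO = nominal + upper_tol (largest hole = least material condition)
NO-GO = 97.0 + 0.104 = 97.104
spread = NO-GO - GO = 97.104 - 96.542 = 0.5620

0.5620


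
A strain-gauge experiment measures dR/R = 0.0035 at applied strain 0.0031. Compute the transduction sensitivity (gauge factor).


GF = (dR/R) / epsilon
= 0.0035 / 0.0031
= 1.1290

1.1290


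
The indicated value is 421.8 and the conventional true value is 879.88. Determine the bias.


Systematic error = measured - true
= 421.8 - 879.88
= -458.0800

-458.0800


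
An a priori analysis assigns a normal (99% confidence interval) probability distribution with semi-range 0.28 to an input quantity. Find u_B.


u_B = half_width / 2.576
u_B = 0.28 / 2.576
u_B = 0.1087

0.1087


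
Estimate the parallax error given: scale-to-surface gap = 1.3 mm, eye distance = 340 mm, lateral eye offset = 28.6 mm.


error = h * offset / d
= 1.3 * 28.6 / 340
= 0.1094

0.1094


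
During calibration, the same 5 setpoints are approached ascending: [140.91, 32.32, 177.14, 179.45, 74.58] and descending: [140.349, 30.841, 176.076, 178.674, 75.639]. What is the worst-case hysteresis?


|140.91 - 140.349| = 0.5610
|32.32 - 30.841| = 1.4790
|177.14 - 176.076| = 1.0640
|179.45 - 178.674| = 0.7760
|74.58 - 75.639| = 1.0590
hysteresis = max(diffs) = 1.4790

1.4790


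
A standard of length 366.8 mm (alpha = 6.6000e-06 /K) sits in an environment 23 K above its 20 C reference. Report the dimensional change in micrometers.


dL = L * alpha * dT
= 366.8 * 6.6000e-06 * 23
= 0.0556802 mm
dL_um = 0.0556802 * 1000 = 55.6802 um

55.6802


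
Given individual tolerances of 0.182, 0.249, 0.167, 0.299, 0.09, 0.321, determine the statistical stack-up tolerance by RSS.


RSS = sqrt(0.182^2 + 0.249^2 + 0.167^2 + 0.299^2 + 0.09^2 + 0.321^2)
= sqrt(0.323556)
= 0.5688

0.5688


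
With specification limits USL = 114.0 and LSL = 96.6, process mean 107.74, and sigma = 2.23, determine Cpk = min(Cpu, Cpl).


Cpu = (USL - mean) / (3*sigma) = (114.0 - 107.74) / (3*2.23) = 0.9357
Cpl = (mean - LSL) / (3*sigma) = (107.74 - 96.6) / (3*2.23) = 1.6652
Cpk = min(Cpu, Cpl) = 0.9357

0.9357


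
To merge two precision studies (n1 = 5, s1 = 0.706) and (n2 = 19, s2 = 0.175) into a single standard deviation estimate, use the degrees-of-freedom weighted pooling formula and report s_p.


s_p = sqrt(((n1-1)*s1^2 + (n2-1)*s2^2) / (n1+n2-2))
numerator = (5-1)*0.706^2 + (19-1)*0.175^2 = 1.993744 + 0.55125 = 2.544994
denominator = 5 + 19 - 2 = 22
s_p^2 = 2.544994 / 22 = 0.11568155
s_p = sqrt(0.11568155) = 0.3401

0.3401


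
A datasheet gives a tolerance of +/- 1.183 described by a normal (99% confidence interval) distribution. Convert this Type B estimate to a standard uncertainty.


u_B = half_width / 2.576
u_B = 1.183 / 2.576
u_B = 0.4592

0.4592


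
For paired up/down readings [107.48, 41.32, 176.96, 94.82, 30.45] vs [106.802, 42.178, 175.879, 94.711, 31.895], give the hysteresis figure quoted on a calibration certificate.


|107.48 - 106.802| = 0.6780
|41.32 - 42.178| = 0.8580
|176.96 - 175.879| = 1.0810
|94.82 - 94.711| = 0.1090
|30.45 - 31.895| = 1.4450
hysteresis = max(diffs) = 1.4450

1.4450


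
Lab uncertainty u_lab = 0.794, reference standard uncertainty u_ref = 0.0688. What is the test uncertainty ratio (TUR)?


TUR = u_lab / u_ref
= 0.794 / 0.0688
= 11.5407

11.5407


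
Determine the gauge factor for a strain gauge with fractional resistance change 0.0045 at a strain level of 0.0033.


GF = (dR/R) / epsilon
= 0.0045 / 0.0033
= 1.3636

1.3636


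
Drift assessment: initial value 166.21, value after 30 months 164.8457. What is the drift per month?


rate = (v2 - v1) / months
= (164.8457 - 166.21) / 30
= -1.3643 / 30
= -0.0455

-0.0455


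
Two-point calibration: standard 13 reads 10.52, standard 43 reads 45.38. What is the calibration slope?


slope = (y2 - y1) / (x2 - x1)
= (45.38 - 10.52) / (43 - 13)
= 34.8600 / 30
= 1.1620

1.1620


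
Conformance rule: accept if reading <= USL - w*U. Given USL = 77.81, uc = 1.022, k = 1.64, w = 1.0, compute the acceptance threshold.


U = k * uc = 1.64 * 1.022 = 1.67608
guard band g = w * U = 1.0 * 1.67608 = 1.67608
AL = USL - g = 77.81 - 1.67608
AL = 76.1339

76.1339


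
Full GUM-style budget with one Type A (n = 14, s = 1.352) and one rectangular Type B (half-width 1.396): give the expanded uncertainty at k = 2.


u_A = s / sqrt(n) = 1.352 / sqrt(14) = 0.3613372
u_B = half_width / sqrt(3) = 1.396 / sqrt(3) = 0.80598098
uc = sqrt(u_A^2 + u_B^2) = sqrt(0.3613372^2 + 0.80598098^2) = 0.88327228
U = k * uc = 2 * 0.88327228
U = 1.7665

1.7665


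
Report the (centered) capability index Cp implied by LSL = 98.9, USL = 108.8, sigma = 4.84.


Cp = (USL - LSL) / (6 * sigma)
= (108.8 - 98.9) / (6 * 4.84)
= 9.9000 / 29.0400
= 0.3409

0.3409


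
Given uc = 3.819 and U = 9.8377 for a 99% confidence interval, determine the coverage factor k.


k = U / uc
k = 9.8377 / 3.819
k = 2.576

2.576


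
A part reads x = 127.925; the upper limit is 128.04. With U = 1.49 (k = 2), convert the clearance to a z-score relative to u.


u = U / k = 1.49 / 2 = 0.745
margin = |USL - x| = |128.04 - 127.925| = 0.115
z = margin / u = 0.115 / 0.745
z = 0.1544

0.1544


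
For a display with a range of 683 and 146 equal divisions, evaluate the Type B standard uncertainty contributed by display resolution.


resolution = range / divisions
resolution = 683 / 146 = 4.6780822
u_res = resolution / (2*sqrt(3))
u_res = 4.6780822 / 3.4641016
u_res = 1.3504

1.3504


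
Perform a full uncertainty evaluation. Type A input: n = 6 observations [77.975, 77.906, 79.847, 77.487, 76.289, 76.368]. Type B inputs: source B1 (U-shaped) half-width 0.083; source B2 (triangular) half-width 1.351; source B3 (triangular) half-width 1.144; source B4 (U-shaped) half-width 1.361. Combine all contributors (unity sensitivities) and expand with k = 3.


mean = (77.975 + 77.906 + 79.847 + 77.487 + 76.289 + 76.368) / 6 = 77.64533333
s = sqrt(sum((x - mean)^2)/(n-1)) = 1.3053929
u_A = s / sqrt(n) = 1.3053929 / sqrt(6) = 0.53292442
u_B1 = 0.083 / sqrt(2) = 0.058689863
u_B2 = 1.351 / sqrt(6) = 0.55154344
u_B3 = 1.144 / sqrt(6) = 0.46703604
u_B4 = 1.361 / sqrt(2) = 0.96237233
uc = sqrt(0.53292442^2 + 0.058689863^2 + 0.55154344^2 + 0.46703604^2 + 0.96237233^2) = 1.3175493
U = k * uc = 3 * 1.3175493
U = 3.9526

3.9526
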